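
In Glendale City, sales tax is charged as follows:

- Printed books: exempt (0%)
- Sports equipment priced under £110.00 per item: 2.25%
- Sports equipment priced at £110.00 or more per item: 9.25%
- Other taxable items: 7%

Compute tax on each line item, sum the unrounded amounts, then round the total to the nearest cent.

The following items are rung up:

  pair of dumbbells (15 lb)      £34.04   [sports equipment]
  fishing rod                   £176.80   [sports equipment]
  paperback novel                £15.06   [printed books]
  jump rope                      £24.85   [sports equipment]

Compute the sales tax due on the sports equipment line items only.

Pair of dumbbells (15 lb) £34.04: sports equipment, under £110.00 → 2.25% → £0.7659
Fishing rod £176.80: sports equipment, £110.00 or more → 9.25% → £16.354
Jump rope £24.85: sports equipment, under £110.00 → 2.25% → £0.559125
Tax on sports equipment: unrounded sum = £17.679025 → £17.68

£17.68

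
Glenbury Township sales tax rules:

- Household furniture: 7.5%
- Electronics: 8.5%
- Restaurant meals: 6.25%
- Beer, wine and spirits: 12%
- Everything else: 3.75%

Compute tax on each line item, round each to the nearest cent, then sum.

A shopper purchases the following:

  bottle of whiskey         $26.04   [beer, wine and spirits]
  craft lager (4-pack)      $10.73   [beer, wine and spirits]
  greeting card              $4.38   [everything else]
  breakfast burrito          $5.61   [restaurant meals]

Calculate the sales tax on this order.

$4.92

Bottle of whiskey $26.04: beer, wine and spirits → 12% → $3.12
Craft lager (4-pack) $10.73: beer, wine and spirits → 12% → $1.29
Greeting card $4.38: everything else → 3.75% → $0.16
Breakfast burrito $5.61: restaurant meals → 6.25% → $0.35
Total tax = $3.12 + $1.29 + $0.16 + $0.35 = $4.92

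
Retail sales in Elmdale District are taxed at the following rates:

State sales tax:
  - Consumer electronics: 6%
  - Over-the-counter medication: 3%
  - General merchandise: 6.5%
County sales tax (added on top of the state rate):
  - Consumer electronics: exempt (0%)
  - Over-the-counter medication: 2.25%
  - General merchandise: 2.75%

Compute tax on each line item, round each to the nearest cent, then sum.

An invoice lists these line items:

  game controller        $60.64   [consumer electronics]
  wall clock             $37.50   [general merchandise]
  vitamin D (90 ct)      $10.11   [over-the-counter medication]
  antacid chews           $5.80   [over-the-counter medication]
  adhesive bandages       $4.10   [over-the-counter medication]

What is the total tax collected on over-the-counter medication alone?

$1.05

Vitamin D (90 ct) $10.11: over-the-counter medication → 3% + 2.25% county = 5.25% → $0.53
Antacid chews $5.80: over-the-counter medication → 3% + 2.25% county = 5.25% → $0.30
Adhesive bandages $4.10: over-the-counter medication → 3% + 2.25% county = 5.25% → $0.22
Tax on over-the-counter medication = $0.53 + $0.30 + $0.22 = $1.05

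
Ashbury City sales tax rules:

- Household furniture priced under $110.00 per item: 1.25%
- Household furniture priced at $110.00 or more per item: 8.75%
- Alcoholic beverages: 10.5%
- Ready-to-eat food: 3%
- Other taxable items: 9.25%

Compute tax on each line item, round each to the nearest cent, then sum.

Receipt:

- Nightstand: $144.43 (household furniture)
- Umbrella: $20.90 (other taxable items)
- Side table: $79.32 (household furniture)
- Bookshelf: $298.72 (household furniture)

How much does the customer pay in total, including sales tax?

Nightstand $144.43: household furniture, $110.00 or more → 8.75% → $12.64
Umbrella $20.90: other taxable items → 9.25% → $1.93
Side table $79.32: household furniture, under $110.00 → 1.25% → $0.99
Bookshelf $298.72: household furniture, $110.00 or more → 8.75% → $26.14
Subtotal = $543.37; tax = $41.70; total due = $585.07

$585.07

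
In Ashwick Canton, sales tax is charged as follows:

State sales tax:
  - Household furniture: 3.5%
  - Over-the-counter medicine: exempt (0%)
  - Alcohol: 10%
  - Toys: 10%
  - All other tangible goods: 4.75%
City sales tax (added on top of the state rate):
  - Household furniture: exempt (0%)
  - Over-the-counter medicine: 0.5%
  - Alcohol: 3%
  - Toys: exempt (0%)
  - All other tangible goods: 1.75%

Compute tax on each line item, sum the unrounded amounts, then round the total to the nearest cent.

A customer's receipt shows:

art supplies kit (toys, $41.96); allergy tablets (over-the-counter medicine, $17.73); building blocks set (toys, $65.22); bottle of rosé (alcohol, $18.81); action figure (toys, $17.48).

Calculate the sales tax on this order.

$15.00

Art supplies kit $41.96: toys → 10% + 0% city = 10% → $4.196
Allergy tablets $17.73: over-the-counter medicine → 0% + 0.5% city = 0.5% → $0.08865
Building blocks set $65.22: toys → 10% + 0% city = 10% → $6.522
Bottle of rosé $18.81: alcohol → 10% + 3% city = 13% → $2.4453
Action figure $17.48: toys → 10% + 0% city = 10% → $1.748
Unrounded tax sum = $14.99995 → $15.00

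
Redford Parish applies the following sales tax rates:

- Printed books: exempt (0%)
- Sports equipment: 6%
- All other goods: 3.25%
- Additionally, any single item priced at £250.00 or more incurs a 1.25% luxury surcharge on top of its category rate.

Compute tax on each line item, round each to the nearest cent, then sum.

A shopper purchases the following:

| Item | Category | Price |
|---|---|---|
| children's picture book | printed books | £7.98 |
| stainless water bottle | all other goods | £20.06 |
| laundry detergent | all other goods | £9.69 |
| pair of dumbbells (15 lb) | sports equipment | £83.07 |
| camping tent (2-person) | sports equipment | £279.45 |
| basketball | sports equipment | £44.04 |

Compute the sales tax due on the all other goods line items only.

Stainless water bottle £20.06: all other goods → 3.25% → £0.65
Laundry detergent £9.69: all other goods → 3.25% → £0.31
Tax on all other goods = £0.65 + £0.31 = £0.96

£0.96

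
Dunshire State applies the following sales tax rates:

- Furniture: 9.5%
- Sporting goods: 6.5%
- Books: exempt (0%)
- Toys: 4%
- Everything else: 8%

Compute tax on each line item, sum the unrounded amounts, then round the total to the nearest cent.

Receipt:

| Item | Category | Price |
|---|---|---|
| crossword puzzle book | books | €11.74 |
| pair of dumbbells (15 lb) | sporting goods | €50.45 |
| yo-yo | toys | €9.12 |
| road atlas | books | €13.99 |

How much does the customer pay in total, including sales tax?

€88.94

Crossword puzzle book €11.74: books → 0% → €0.00
Pair of dumbbells (15 lb) €50.45: sporting goods → 6.5% → €3.27925
Yo-yo €9.12: toys → 4% → €0.3648
Road atlas €13.99: books → 0% → €0.00
Subtotal = €85.30; unrounded tax = €3.64405 → €3.64; total due = €88.94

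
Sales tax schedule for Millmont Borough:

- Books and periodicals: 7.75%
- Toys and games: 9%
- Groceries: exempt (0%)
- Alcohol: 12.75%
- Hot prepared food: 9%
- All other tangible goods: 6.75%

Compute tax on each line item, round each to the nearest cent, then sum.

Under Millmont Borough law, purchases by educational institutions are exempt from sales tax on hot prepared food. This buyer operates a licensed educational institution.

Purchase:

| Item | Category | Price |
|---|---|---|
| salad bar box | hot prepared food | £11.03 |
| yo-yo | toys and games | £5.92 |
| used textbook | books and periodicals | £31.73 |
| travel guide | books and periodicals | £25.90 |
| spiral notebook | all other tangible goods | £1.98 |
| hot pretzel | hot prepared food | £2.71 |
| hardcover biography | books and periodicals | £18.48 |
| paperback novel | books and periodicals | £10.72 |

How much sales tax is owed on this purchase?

Salad bar box £11.03: hot prepared food, buyer-exempt → 0% → £0.00
Yo-yo £5.92: toys and games → 9% → £0.53
Used textbook £31.73: books and periodicals → 7.75% → £2.46
Travel guide £25.90: books and periodicals → 7.75% → £2.01
Spiral notebook £1.98: all other tangible goods → 6.75% → £0.13
Hot pretzel £2.71: hot prepared food, buyer-exempt → 0% → £0.00
Hardcover biography £18.48: books and periodicals → 7.75% → £1.43
Paperback novel £10.72: books and periodicals → 7.75% → £0.83
Total tax = £0.53 + £2.46 + £2.01 + £0.13 + £1.43 + £0.83 = £7.39

£7.39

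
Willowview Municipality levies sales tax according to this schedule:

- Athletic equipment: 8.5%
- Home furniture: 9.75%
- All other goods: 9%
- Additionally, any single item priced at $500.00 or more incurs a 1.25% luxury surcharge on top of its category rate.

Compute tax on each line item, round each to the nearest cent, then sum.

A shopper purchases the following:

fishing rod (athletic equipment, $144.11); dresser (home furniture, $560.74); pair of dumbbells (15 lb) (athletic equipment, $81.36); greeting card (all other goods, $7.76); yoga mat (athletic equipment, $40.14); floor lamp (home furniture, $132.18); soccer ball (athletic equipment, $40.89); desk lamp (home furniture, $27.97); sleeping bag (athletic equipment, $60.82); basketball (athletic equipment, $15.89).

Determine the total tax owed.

$110.58

Fishing rod $144.11: athletic equipment → 8.5% → $12.25
Dresser $560.74: home furniture → 9.75% + 1.25% surcharge = 11% → $61.68
Pair of dumbbells (15 lb) $81.36: athletic equipment → 8.5% → $6.92
Greeting card $7.76: all other goods → 9% → $0.70
Yoga mat $40.14: athletic equipment → 8.5% → $3.41
Floor lamp $132.18: home furniture → 9.75% → $12.89
Soccer ball $40.89: athletic equipment → 8.5% → $3.48
Desk lamp $27.97: home furniture → 9.75% → $2.73
Sleeping bag $60.82: athletic equipment → 8.5% → $5.17
Basketball $15.89: athletic equipment → 8.5% → $1.35
Total tax = $12.25 + $61.68 + $6.92 + $0.70 + $3.41 + $12.89 + $3.48 + $2.73 + $5.17 + $1.35 = $110.58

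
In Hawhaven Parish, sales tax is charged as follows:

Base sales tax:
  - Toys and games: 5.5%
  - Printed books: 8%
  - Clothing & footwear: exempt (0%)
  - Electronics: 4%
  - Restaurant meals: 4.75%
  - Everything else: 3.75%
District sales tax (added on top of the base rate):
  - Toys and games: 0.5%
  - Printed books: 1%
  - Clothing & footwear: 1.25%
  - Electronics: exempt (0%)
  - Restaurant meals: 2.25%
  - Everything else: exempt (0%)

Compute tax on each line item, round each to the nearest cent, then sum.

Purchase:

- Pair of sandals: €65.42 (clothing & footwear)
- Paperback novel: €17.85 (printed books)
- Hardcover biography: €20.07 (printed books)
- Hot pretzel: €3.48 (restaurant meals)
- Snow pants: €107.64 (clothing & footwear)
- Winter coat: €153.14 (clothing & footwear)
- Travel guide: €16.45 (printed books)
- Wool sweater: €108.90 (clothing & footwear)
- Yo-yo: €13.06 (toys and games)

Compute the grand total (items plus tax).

€517.37

Pair of sandals €65.42: clothing & footwear → 0% + 1.25% district = 1.25% → €0.82
Paperback novel €17.85: printed books → 8% + 1% district = 9% → €1.61
Hardcover biography €20.07: printed books → 8% + 1% district = 9% → €1.81
Hot pretzel €3.48: restaurant meals → 4.75% + 2.25% district = 7% → €0.24
Snow pants €107.64: clothing & footwear → 0% + 1.25% district = 1.25% → €1.35
Winter coat €153.14: clothing & footwear → 0% + 1.25% district = 1.25% → €1.91
Travel guide €16.45: printed books → 8% + 1% district = 9% → €1.48
Wool sweater €108.90: clothing & footwear → 0% + 1.25% district = 1.25% → €1.36
Yo-yo €13.06: toys and games → 5.5% + 0.5% district = 6% → €0.78
Subtotal = €506.01; tax = €11.36; total due = €517.37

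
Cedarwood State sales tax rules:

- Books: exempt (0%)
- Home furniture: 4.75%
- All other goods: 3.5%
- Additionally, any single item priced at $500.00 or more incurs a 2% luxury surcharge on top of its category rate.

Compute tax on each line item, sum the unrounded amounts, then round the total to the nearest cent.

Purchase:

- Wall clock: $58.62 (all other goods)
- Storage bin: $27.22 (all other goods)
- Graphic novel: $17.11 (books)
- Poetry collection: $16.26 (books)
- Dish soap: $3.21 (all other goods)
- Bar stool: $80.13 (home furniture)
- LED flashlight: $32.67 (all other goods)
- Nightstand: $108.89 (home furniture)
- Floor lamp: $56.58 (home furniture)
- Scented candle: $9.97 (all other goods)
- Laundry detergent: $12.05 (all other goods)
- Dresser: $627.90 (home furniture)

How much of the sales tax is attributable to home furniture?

$54.05

Bar stool $80.13: home furniture → 4.75% → $3.806175
Nightstand $108.89: home furniture → 4.75% → $5.172275
Floor lamp $56.58: home furniture → 4.75% → $2.68755
Dresser $627.90: home furniture → 4.75% + 2% surcharge = 6.75% → $42.38325
Tax on home furniture: unrounded sum = $54.04925 → $54.05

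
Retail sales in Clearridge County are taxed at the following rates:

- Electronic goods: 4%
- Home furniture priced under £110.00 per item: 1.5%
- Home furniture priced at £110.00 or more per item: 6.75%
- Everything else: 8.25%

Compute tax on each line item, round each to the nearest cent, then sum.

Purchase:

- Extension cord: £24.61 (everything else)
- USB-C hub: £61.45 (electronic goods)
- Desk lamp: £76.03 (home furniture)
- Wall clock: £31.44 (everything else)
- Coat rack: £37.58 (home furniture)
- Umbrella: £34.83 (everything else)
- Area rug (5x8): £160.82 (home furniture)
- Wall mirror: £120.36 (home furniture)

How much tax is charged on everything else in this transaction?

£7.49

Extension cord £24.61: everything else → 8.25% → £2.03
Wall clock £31.44: everything else → 8.25% → £2.59
Umbrella £34.83: everything else → 8.25% → £2.87
Tax on everything else = £2.03 + £2.59 + £2.87 = £7.49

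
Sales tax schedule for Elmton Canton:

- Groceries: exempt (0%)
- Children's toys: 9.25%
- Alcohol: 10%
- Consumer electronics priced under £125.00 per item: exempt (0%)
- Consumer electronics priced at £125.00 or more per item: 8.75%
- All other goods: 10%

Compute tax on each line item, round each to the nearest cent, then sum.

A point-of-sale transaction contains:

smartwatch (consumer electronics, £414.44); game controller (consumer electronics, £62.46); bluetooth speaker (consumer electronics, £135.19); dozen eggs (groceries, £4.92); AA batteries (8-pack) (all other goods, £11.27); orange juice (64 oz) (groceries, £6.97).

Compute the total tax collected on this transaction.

£49.22

Smartwatch £414.44: consumer electronics, £125.00 or more → 8.75% → £36.26
Game controller £62.46: consumer electronics, under £125.00 → 0% → £0.00
Bluetooth speaker £135.19: consumer electronics, £125.00 or more → 8.75% → £11.83
Dozen eggs £4.92: groceries → 0% → £0.00
AA batteries (8-pack) £11.27: all other goods → 10% → £1.13
Orange juice (64 oz) £6.97: groceries → 0% → £0.00
Total tax = £36.26 + £11.83 + £1.13 = £49.22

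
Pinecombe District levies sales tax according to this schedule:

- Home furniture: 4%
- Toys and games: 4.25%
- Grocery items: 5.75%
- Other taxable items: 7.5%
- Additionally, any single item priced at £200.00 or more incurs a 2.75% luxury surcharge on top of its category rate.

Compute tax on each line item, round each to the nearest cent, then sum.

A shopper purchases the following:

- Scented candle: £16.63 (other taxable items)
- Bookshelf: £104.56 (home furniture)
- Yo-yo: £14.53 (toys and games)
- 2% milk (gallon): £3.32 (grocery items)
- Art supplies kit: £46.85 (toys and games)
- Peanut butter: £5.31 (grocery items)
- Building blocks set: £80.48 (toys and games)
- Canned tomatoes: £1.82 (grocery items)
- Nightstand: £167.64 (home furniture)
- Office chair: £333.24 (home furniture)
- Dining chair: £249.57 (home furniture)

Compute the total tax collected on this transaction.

Scented candle £16.63: other taxable items → 7.5% → £1.25
Bookshelf £104.56: home furniture → 4% → £4.18
Yo-yo £14.53: toys and games → 4.25% → £0.62
2% milk (gallon) £3.32: grocery items → 5.75% → £0.19
Art supplies kit £46.85: toys and games → 4.25% → £1.99
Peanut butter £5.31: grocery items → 5.75% → £0.31
Building blocks set £80.48: toys and games → 4.25% → £3.42
Canned tomatoes £1.82: grocery items → 5.75% → £0.10
Nightstand £167.64: home furniture → 4% → £6.71
Office chair £333.24: home furniture → 4% + 2.75% surcharge = 6.75% → £22.49
Dining chair £249.57: home furniture → 4% + 2.75% surcharge = 6.75% → £16.85
Total tax = £1.25 + £4.18 + £0.62 + £0.19 + £1.99 + £0.31 + £3.42 + £0.10 + £6.71 + £22.49 + £16.85 = £58.11

£58.11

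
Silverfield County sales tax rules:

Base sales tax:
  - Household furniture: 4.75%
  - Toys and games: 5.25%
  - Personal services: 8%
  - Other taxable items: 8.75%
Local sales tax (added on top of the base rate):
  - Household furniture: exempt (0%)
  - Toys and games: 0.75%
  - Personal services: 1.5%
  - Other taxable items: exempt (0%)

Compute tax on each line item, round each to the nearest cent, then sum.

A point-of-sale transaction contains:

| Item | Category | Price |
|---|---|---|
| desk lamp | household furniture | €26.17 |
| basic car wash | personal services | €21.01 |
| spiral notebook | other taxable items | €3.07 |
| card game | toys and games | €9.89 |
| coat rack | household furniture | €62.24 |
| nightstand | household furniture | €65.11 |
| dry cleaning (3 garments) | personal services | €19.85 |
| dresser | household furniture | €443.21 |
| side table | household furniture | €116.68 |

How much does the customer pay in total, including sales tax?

Desk lamp €26.17: household furniture → 4.75% + 0% local = 4.75% → €1.24
Basic car wash €21.01: personal services → 8% + 1.5% local = 9.5% → €2.00
Spiral notebook €3.07: other taxable items → 8.75% + 0% local = 8.75% → €0.27
Card game €9.89: toys and games → 5.25% + 0.75% local = 6% → €0.59
Coat rack €62.24: household furniture → 4.75% + 0% local = 4.75% → €2.96
Nightstand €65.11: household furniture → 4.75% + 0% local = 4.75% → €3.09
Dry cleaning (3 garments) €19.85: personal services → 8% + 1.5% local = 9.5% → €1.89
Dresser €443.21: household furniture → 4.75% + 0% local = 4.75% → €21.05
Side table €116.68: household furniture → 4.75% + 0% local = 4.75% → €5.54
Subtotal = €767.23; tax = €38.63; total due = €805.86

€805.86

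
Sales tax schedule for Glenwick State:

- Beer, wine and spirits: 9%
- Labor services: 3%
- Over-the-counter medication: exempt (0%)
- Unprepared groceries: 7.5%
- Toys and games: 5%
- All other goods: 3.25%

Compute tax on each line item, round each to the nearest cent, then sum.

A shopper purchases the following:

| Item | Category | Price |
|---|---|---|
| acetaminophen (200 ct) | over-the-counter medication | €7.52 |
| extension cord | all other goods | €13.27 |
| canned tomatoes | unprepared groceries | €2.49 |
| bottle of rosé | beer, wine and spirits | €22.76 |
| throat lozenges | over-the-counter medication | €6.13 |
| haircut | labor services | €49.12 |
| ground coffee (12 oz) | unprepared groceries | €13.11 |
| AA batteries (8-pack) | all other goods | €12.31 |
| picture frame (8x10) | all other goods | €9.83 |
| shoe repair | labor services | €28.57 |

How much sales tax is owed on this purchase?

Acetaminophen (200 ct) €7.52: over-the-counter medication → 0% → €0.00
Extension cord €13.27: all other goods → 3.25% → €0.43
Canned tomatoes €2.49: unprepared groceries → 7.5% → €0.19
Bottle of rosé €22.76: beer, wine and spirits → 9% → €2.05
Throat lozenges €6.13: over-the-counter medication → 0% → €0.00
Haircut €49.12: labor services → 3% → €1.47
Ground coffee (12 oz) €13.11: unprepared groceries → 7.5% → €0.98
AA batteries (8-pack) €12.31: all other goods → 3.25% → €0.40
Picture frame (8x10) €9.83: all other goods → 3.25% → €0.32
Shoe repair €28.57: labor services → 3% → €0.86
Total tax = €0.43 + €0.19 + €2.05 + €1.47 + €0.98 + €0.40 + €0.32 + €0.86 = €6.70

€6.70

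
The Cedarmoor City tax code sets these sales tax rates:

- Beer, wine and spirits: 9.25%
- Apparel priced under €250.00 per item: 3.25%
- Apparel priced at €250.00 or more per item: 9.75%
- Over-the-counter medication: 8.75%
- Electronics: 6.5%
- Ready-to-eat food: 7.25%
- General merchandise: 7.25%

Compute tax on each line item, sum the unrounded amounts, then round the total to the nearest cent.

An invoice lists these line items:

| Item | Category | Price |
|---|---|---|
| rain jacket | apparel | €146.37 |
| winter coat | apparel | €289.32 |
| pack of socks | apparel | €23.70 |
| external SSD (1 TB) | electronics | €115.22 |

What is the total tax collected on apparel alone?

€33.74

Rain jacket €146.37: apparel, under €250.00 → 3.25% → €4.757025
Winter coat €289.32: apparel, €250.00 or more → 9.75% → €28.2087
Pack of socks €23.70: apparel, under €250.00 → 3.25% → €0.77025
Tax on apparel: unrounded sum = €33.735975 → €33.74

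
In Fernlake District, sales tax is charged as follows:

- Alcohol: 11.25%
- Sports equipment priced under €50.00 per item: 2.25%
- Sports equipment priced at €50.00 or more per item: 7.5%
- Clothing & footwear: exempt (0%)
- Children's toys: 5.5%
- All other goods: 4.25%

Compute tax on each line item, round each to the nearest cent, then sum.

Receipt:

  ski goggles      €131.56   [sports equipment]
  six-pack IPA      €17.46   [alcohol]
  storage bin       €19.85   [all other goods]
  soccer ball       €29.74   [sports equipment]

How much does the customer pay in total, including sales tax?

Ski goggles €131.56: sports equipment, €50.00 or more → 7.5% → €9.87
Six-pack IPA €17.46: alcohol → 11.25% → €1.96
Storage bin €19.85: all other goods → 4.25% → €0.84
Soccer ball €29.74: sports equipment, under €50.00 → 2.25% → €0.67
Subtotal = €198.61; tax = €13.34; total due = €211.95

€211.95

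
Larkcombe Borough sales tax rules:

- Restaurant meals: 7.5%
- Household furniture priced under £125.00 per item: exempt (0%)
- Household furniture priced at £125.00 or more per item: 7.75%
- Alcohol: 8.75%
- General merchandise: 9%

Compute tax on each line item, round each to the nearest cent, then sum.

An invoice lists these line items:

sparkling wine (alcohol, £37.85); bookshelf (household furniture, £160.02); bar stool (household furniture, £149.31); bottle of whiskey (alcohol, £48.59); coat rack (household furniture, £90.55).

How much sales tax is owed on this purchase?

Sparkling wine £37.85: alcohol → 8.75% → £3.31
Bookshelf £160.02: household furniture, £125.00 or more → 7.75% → £12.40
Bar stool £149.31: household furniture, £125.00 or more → 7.75% → £11.57
Bottle of whiskey £48.59: alcohol → 8.75% → £4.25
Coat rack £90.55: household furniture, under £125.00 → 0% → £0.00
Total tax = £3.31 + £12.40 + £11.57 + £4.25 = £31.53

£31.53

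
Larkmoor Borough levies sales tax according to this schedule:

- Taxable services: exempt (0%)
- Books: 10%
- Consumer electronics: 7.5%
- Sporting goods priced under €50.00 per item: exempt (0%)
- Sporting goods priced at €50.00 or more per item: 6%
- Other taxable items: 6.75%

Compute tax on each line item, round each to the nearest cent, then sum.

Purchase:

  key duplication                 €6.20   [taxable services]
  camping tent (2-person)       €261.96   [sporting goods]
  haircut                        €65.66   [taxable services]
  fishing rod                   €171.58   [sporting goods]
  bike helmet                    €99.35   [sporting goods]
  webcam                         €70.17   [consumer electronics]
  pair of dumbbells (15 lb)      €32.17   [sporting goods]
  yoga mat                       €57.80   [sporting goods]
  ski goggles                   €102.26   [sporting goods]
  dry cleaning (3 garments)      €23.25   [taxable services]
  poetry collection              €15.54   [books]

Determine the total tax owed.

€48.39

Key duplication €6.20: taxable services → 0% → €0.00
Camping tent (2-person) €261.96: sporting goods, €50.00 or more → 6% → €15.72
Haircut €65.66: taxable services → 0% → €0.00
Fishing rod €171.58: sporting goods, €50.00 or more → 6% → €10.29
Bike helmet €99.35: sporting goods, €50.00 or more → 6% → €5.96
Webcam €70.17: consumer electronics → 7.5% → €5.26
Pair of dumbbells (15 lb) €32.17: sporting goods, under €50.00 → 0% → €0.00
Yoga mat €57.80: sporting goods, €50.00 or more → 6% → €3.47
Ski goggles €102.26: sporting goods, €50.00 or more → 6% → €6.14
Dry cleaning (3 garments) €23.25: taxable services → 0% → €0.00
Poetry collection €15.54: books → 10% → €1.55
Total tax = €15.72 + €10.29 + €5.96 + €5.26 + €3.47 + €6.14 + €1.55 = €48.39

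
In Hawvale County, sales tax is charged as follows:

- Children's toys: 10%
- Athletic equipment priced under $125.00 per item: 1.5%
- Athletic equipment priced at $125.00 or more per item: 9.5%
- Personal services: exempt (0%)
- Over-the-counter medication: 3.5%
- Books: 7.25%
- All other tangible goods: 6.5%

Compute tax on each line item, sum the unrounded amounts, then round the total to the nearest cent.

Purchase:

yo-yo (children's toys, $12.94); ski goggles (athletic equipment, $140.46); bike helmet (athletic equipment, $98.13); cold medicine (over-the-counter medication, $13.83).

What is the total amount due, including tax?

Yo-yo $12.94: children's toys → 10% → $1.294
Ski goggles $140.46: athletic equipment, $125.00 or more → 9.5% → $13.3437
Bike helmet $98.13: athletic equipment, under $125.00 → 1.5% → $1.47195
Cold medicine $13.83: over-the-counter medication → 3.5% → $0.48405
Subtotal = $265.36; unrounded tax = $16.5937 → $16.59; total due = $281.95

$281.95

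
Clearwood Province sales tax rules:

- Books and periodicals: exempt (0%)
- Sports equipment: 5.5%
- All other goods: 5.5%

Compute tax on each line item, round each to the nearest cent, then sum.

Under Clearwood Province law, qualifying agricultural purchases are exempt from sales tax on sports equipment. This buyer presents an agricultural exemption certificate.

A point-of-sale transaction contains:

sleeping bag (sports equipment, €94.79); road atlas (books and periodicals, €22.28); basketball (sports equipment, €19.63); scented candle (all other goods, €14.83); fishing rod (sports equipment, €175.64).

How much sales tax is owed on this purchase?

€0.82

Sleeping bag €94.79: sports equipment, buyer-exempt → 0% → €0.00
Road atlas €22.28: books and periodicals → 0% → €0.00
Basketball €19.63: sports equipment, buyer-exempt → 0% → €0.00
Scented candle €14.83: all other goods → 5.5% → €0.82
Fishing rod €175.64: sports equipment, buyer-exempt → 0% → €0.00
Total tax = €0.82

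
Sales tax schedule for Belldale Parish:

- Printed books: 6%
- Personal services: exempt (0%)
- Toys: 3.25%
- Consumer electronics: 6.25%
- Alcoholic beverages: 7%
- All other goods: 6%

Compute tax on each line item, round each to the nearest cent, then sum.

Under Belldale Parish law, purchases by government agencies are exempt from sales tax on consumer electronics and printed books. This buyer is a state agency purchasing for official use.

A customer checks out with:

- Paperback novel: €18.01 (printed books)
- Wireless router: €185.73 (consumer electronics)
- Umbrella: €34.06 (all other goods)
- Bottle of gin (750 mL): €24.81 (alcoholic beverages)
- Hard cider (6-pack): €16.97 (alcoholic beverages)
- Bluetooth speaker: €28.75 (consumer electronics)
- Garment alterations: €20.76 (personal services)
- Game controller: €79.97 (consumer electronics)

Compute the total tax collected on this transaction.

Paperback novel €18.01: printed books, buyer-exempt → 0% → €0.00
Wireless router €185.73: consumer electronics, buyer-exempt → 0% → €0.00
Umbrella €34.06: all other goods → 6% → €2.04
Bottle of gin (750 mL) €24.81: alcoholic beverages → 7% → €1.74
Hard cider (6-pack) €16.97: alcoholic beverages → 7% → €1.19
Bluetooth speaker €28.75: consumer electronics, buyer-exempt → 0% → €0.00
Garment alterations €20.76: personal services → 0% → €0.00
Game controller €79.97: consumer electronics, buyer-exempt → 0% → €0.00
Total tax = €2.04 + €1.74 + €1.19 = €4.97

€4.97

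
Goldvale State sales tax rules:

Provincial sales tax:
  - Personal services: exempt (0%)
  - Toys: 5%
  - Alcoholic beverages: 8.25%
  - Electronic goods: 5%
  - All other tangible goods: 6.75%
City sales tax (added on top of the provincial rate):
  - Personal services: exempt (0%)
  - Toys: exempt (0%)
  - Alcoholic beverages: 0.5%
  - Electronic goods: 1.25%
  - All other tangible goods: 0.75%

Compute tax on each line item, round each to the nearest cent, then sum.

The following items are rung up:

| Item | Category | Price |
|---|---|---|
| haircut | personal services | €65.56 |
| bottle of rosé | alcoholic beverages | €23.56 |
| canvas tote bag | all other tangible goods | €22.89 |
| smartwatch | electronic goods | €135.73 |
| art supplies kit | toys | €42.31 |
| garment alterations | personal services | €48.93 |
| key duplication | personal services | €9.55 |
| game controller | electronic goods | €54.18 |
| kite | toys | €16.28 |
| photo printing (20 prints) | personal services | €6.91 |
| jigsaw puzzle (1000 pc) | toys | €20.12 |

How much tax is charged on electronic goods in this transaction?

Smartwatch €135.73: electronic goods → 5% + 1.25% city = 6.25% → €8.48
Game controller €54.18: electronic goods → 5% + 1.25% city = 6.25% → €3.39
Tax on electronic goods = €8.48 + €3.39 = €11.87

€11.87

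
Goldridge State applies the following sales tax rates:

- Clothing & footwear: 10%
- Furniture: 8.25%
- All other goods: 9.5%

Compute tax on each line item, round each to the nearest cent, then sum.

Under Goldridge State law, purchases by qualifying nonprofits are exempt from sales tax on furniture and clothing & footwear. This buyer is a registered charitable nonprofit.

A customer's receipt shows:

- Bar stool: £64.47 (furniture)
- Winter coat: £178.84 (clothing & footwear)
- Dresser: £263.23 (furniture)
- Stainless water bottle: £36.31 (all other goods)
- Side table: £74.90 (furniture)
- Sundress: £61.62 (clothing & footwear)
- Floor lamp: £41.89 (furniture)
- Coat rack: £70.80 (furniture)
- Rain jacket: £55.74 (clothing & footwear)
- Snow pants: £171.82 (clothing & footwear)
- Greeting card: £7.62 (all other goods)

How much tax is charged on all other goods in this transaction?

Stainless water bottle £36.31: all other goods → 9.5% → £3.45
Greeting card £7.62: all other goods → 9.5% → £0.72
Tax on all other goods = £3.45 + £0.72 = £4.17

£4.17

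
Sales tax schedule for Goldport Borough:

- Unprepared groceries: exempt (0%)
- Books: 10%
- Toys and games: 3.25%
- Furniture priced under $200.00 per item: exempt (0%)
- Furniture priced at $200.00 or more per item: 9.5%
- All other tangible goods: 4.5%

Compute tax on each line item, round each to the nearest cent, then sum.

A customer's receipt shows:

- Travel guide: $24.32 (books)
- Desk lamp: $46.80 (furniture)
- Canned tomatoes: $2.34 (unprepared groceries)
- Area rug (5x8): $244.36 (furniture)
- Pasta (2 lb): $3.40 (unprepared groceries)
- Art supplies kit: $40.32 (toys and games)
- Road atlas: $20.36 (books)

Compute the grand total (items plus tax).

Travel guide $24.32: books → 10% → $2.43
Desk lamp $46.80: furniture, under $200.00 → 0% → $0.00
Canned tomatoes $2.34: unprepared groceries → 0% → $0.00
Area rug (5x8) $244.36: furniture, $200.00 or more → 9.5% → $23.21
Pasta (2 lb) $3.40: unprepared groceries → 0% → $0.00
Art supplies kit $40.32: toys and games → 3.25% → $1.31
Road atlas $20.36: books → 10% → $2.04
Subtotal = $381.90; tax = $28.99; total due = $410.89

$410.89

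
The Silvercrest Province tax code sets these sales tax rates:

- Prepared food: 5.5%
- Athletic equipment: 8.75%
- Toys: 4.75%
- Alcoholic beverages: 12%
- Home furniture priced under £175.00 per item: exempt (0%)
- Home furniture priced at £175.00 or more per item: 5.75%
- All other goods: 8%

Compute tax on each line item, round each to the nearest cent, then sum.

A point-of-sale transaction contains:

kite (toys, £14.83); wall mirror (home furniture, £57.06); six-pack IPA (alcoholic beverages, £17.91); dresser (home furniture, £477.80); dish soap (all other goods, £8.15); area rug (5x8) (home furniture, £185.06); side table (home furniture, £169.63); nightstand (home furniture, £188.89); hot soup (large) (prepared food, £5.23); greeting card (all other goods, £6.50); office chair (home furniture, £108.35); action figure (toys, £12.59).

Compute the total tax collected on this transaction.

£53.88

Kite £14.83: toys → 4.75% → £0.70
Wall mirror £57.06: home furniture, under £175.00 → 0% → £0.00
Six-pack IPA £17.91: alcoholic beverages → 12% → £2.15
Dresser £477.80: home furniture, £175.00 or more → 5.75% → £27.47
Dish soap £8.15: all other goods → 8% → £0.65
Area rug (5x8) £185.06: home furniture, £175.00 or more → 5.75% → £10.64
Side table £169.63: home furniture, under £175.00 → 0% → £0.00
Nightstand £188.89: home furniture, £175.00 or more → 5.75% → £10.86
Hot soup (large) £5.23: prepared food → 5.5% → £0.29
Greeting card £6.50: all other goods → 8% → £0.52
Office chair £108.35: home furniture, under £175.00 → 0% → £0.00
Action figure £12.59: toys → 4.75% → £0.60
Total tax = £0.70 + £2.15 + £27.47 + £0.65 + £10.64 + £10.86 + £0.29 + £0.52 + £0.60 = £53.88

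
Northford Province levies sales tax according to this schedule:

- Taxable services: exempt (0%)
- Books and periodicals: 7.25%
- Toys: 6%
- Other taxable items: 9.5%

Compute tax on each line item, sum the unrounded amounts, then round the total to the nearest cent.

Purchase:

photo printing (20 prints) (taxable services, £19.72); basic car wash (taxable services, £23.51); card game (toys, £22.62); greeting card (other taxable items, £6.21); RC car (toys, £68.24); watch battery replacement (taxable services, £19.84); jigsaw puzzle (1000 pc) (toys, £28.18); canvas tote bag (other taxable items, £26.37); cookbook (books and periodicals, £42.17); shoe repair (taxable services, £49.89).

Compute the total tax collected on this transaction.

£13.29

Photo printing (20 prints) £19.72: taxable services → 0% → £0.00
Basic car wash £23.51: taxable services → 0% → £0.00
Card game £22.62: toys → 6% → £1.3572
Greeting card £6.21: other taxable items → 9.5% → £0.58995
RC car £68.24: toys → 6% → £4.0944
Watch battery replacement £19.84: taxable services → 0% → £0.00
Jigsaw puzzle (1000 pc) £28.18: toys → 6% → £1.6908
Canvas tote bag £26.37: other taxable items → 9.5% → £2.50515
Cookbook £42.17: books and periodicals → 7.25% → £3.057325
Shoe repair £49.89: taxable services → 0% → £0.00
Unrounded tax sum = £13.294825 → £13.29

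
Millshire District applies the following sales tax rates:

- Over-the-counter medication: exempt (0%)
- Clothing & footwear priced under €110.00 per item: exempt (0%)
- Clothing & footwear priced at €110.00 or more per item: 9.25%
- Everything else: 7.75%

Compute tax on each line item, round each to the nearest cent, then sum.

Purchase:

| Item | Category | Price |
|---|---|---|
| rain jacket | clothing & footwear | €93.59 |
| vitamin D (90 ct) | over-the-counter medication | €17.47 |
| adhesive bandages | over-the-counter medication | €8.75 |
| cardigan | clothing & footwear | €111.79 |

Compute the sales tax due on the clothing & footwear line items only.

Rain jacket €93.59: clothing & footwear, under €110.00 → 0% → €0.00
Cardigan €111.79: clothing & footwear, €110.00 or more → 9.25% → €10.34
Tax on clothing & footwear = €0.00 + €10.34 = €10.34

€10.34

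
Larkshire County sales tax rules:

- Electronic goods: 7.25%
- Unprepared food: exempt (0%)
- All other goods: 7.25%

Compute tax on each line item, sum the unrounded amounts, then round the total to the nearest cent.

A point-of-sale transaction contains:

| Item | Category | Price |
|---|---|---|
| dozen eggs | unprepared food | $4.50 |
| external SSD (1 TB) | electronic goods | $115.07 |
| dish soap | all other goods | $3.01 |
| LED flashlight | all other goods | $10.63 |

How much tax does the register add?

Dozen eggs $4.50: unprepared food → 0% → $0.00
External SSD (1 TB) $115.07: electronic goods → 7.25% → $8.342575
Dish soap $3.01: all other goods → 7.25% → $0.218225
LED flashlight $10.63: all other goods → 7.25% → $0.770675
Unrounded tax sum = $9.331475 → $9.33

$9.33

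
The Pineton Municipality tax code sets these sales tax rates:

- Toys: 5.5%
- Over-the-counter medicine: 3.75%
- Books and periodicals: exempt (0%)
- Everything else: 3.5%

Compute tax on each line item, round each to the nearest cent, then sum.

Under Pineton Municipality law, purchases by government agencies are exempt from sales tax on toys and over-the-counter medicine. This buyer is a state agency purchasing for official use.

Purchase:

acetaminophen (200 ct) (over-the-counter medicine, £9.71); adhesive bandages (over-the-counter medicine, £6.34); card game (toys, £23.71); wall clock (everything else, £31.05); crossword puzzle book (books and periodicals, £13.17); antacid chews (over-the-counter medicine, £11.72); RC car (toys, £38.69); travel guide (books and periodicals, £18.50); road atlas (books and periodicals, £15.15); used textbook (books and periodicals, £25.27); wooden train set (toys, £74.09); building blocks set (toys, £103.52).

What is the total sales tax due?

£1.09

Acetaminophen (200 ct) £9.71: over-the-counter medicine, buyer-exempt → 0% → £0.00
Adhesive bandages £6.34: over-the-counter medicine, buyer-exempt → 0% → £0.00
Card game £23.71: toys, buyer-exempt → 0% → £0.00
Wall clock £31.05: everything else → 3.5% → £1.09
Crossword puzzle book £13.17: books and periodicals → 0% → £0.00
Antacid chews £11.72: over-the-counter medicine, buyer-exempt → 0% → £0.00
RC car £38.69: toys, buyer-exempt → 0% → £0.00
Travel guide £18.50: books and periodicals → 0% → £0.00
Road atlas £15.15: books and periodicals → 0% → £0.00
Used textbook £25.27: books and periodicals → 0% → £0.00
Wooden train set £74.09: toys, buyer-exempt → 0% → £0.00
Building blocks set £103.52: toys, buyer-exempt → 0% → £0.00
Total tax = £1.09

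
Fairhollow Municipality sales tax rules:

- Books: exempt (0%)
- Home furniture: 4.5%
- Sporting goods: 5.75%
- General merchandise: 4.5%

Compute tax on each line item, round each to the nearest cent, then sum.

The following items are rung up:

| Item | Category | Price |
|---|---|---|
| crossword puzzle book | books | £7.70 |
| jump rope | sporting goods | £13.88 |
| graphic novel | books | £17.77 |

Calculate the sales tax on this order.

Crossword puzzle book £7.70: books → 0% → £0.00
Jump rope £13.88: sporting goods → 5.75% → £0.80
Graphic novel £17.77: books → 0% → £0.00
Total tax = £0.80

£0.80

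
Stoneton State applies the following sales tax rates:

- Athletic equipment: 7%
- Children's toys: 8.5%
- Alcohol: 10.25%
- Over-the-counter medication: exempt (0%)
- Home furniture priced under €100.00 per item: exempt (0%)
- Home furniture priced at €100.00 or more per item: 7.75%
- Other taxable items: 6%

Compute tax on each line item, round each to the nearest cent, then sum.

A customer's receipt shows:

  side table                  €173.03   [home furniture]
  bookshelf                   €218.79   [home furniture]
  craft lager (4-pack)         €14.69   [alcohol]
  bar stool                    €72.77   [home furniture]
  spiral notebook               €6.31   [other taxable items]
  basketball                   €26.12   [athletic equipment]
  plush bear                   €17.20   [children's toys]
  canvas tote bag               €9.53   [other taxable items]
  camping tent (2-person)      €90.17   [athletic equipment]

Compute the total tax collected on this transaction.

Side table €173.03: home furniture, €100.00 or more → 7.75% → €13.41
Bookshelf €218.79: home furniture, €100.00 or more → 7.75% → €16.96
Craft lager (4-pack) €14.69: alcohol → 10.25% → €1.51
Bar stool €72.77: home furniture, under €100.00 → 0% → €0.00
Spiral notebook €6.31: other taxable items → 6% → €0.38
Basketball €26.12: athletic equipment → 7% → €1.83
Plush bear €17.20: children's toys → 8.5% → €1.46
Canvas tote bag €9.53: other taxable items → 6% → €0.57
Camping tent (2-person) €90.17: athletic equipment → 7% → €6.31
Total tax = €13.41 + €16.96 + €1.51 + €0.38 + €1.83 + €1.46 + €0.57 + €6.31 = €42.43

€42.43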